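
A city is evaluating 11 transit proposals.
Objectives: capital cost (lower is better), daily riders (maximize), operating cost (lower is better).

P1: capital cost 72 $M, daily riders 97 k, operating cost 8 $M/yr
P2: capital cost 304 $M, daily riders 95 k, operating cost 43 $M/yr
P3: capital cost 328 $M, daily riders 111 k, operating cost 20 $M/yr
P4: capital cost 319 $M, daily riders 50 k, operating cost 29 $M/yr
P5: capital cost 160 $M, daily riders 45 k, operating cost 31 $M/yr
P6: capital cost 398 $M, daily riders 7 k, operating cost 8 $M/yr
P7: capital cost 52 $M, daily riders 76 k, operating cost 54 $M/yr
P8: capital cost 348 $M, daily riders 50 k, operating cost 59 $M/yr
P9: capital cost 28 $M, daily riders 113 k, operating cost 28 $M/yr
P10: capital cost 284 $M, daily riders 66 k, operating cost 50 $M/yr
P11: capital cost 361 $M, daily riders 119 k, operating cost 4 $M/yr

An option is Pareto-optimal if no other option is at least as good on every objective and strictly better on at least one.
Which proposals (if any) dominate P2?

P1, P9

P1: capital cost 72≤304, daily riders 97≥95, operating cost 8≤43 — dominates P2.
P9: capital cost 28≤304, daily riders 113≥95, operating cost 28≤43 — dominates P2.
Others (P3, P4, P5, P6, P7, P8, P10, P11) are each worse than P2 on at least one objective.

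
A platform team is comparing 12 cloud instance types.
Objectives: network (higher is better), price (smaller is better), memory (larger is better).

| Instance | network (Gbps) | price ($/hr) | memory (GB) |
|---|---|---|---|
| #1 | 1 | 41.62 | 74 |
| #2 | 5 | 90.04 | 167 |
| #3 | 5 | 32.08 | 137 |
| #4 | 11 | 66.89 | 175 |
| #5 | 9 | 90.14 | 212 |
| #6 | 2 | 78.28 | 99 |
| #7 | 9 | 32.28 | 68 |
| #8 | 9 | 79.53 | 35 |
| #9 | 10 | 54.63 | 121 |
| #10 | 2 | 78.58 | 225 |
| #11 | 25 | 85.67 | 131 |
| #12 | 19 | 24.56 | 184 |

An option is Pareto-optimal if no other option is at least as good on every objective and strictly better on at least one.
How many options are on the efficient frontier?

#1: dominated by #3 (network 5≥1, price 32.08≤41.62, memory 137≥74).
#2: dominated by #4 (network 11≥5, price 66.89≤90.04, memory 175≥167).
#3: dominated by #12 (network 19≥5, price 24.56≤32.08, memory 184≥137).
#4: dominated by #12 (network 19≥11, price 24.56≤66.89, memory 184≥175).
#5: not dominated.
#6: dominated by #3 (network 5≥2, price 32.08≤78.28, memory 137≥99).
#7: dominated by #12 (network 19≥9, price 24.56≤32.28, memory 184≥68).
#8: dominated by #4 (network 11≥9, price 66.89≤79.53, memory 175≥35).
#9: dominated by #12 (network 19≥10, price 24.56≤54.63, memory 184≥121).
#10: not dominated (best memory).
#11: not dominated (best network).
#12: not dominated (best price).
Pareto-optimal: #5, #10, #11, #12 → 4.

4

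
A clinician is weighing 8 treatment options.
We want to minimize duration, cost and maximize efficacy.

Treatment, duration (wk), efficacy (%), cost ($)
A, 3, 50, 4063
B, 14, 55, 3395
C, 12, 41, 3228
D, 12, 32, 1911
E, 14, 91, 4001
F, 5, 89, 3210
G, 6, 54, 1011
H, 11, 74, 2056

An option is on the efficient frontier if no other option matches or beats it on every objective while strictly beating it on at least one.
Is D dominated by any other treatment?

G vs D: duration 6≤12, efficacy 54≥32, cost 1011≤1911 — G is at least as good on every objective and strictly better on at least one, so G dominates D.

Yes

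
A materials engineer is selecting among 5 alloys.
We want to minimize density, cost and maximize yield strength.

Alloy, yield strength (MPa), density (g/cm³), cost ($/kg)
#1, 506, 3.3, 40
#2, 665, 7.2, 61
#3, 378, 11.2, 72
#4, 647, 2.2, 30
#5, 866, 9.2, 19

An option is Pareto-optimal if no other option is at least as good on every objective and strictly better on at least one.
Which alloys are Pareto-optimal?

#1: dominated by #4 (yield strength 647≥506, density 2.2≤3.3, cost 30≤40).
#2: not dominated.
#3: dominated by #1 (yield strength 506≥378, density 3.3≤11.2, cost 40≤72).
#4: not dominated (best density).
#5: not dominated (best yield strength).

#2, #4, #5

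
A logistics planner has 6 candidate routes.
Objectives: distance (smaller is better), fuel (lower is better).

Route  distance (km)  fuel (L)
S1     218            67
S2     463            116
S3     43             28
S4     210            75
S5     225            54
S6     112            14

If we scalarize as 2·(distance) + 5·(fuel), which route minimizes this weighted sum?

S1: 2·218 + 5·67 = 771
S2: 2·463 + 5·116 = 1506
S3: 2·43 + 5·28 = 226
S4: 2·210 + 5·75 = 795
S5: 2·225 + 5·54 = 720
S6: 2·112 + 5·14 = 294
Lowest: S3 at 226.

S3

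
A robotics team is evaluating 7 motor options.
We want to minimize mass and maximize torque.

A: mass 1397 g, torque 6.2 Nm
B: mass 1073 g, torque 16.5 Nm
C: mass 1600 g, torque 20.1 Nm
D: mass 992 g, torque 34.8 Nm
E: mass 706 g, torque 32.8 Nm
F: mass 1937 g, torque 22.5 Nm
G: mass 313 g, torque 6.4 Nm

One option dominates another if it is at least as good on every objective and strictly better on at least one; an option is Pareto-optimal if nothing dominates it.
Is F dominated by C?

No

C vs F: C is worse on torque (20.1 vs 22.5), so it does not dominate F.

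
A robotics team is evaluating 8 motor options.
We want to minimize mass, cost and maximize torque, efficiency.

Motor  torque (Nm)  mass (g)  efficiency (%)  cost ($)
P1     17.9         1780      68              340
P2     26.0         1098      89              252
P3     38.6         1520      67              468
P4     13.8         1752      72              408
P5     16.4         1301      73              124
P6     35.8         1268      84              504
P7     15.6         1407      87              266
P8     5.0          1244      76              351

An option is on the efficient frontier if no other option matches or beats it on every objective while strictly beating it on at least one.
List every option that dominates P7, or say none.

P2

P2: torque 26.0≥15.6, mass 1098≤1407, efficiency 89≥87, cost 252≤266 — dominates P7.
Others (P1, P3, P4, P5, P6, P8) are each worse than P7 on at least one objective.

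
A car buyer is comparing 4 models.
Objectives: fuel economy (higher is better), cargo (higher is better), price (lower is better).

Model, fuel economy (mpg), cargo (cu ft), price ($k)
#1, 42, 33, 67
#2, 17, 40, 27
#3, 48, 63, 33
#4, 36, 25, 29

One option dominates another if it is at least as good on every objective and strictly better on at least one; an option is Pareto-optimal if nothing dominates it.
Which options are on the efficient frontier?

#2, #3, #4

#1: dominated by #3 (fuel economy 48≥42, cargo 63≥33, price 33≤67).
#2: not dominated (best price).
#3: not dominated (best fuel economy).
#4: not dominated.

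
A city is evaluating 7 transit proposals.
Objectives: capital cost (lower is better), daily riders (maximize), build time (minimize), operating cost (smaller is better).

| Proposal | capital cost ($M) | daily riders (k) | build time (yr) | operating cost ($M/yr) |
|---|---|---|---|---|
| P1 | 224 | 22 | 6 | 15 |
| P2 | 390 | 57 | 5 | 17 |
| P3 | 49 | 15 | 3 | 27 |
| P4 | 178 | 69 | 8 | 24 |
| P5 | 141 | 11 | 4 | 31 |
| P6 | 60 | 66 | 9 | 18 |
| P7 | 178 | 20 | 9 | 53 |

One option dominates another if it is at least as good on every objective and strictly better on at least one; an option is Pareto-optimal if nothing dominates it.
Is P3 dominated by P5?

P5 vs P3: P5 is worse on capital cost (141 vs 49), so it does not dominate P3.

No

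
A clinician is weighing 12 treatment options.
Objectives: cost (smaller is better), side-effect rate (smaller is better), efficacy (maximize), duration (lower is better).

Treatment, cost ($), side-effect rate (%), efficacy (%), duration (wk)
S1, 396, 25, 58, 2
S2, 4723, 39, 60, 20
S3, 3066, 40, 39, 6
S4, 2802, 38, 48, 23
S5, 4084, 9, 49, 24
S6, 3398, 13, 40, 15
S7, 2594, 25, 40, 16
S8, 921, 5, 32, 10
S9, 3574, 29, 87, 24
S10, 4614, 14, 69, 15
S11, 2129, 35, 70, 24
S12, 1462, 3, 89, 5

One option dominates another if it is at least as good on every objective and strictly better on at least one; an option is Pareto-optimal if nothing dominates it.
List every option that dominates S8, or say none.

S1: worse on side-effect rate (25 vs 5).
S2: worse on cost (4723 vs 921).
S3: worse on cost (3066 vs 921).
S4: worse on cost (2802 vs 921).
S5: worse on cost (4084 vs 921).
S6: worse on cost (3398 vs 921).
S7: worse on cost (2594 vs 921).
S9: worse on cost (3574 vs 921).
S10: worse on cost (4614 vs 921).
S11: worse on cost (2129 vs 921).
S12: worse on cost (1462 vs 921).
No option dominates S8.

none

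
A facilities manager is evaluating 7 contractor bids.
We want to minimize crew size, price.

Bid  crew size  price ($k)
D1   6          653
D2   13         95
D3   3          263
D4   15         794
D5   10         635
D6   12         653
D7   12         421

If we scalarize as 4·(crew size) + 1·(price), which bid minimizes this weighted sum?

D2

D1: 4·6 + 1·653 = 677
D2: 4·13 + 1·95 = 147
D3: 4·3 + 1·263 = 275
D4: 4·15 + 1·794 = 854
D5: 4·10 + 1·635 = 675
D6: 4·12 + 1·653 = 701
D7: 4·12 + 1·421 = 469
Lowest: D2 at 147.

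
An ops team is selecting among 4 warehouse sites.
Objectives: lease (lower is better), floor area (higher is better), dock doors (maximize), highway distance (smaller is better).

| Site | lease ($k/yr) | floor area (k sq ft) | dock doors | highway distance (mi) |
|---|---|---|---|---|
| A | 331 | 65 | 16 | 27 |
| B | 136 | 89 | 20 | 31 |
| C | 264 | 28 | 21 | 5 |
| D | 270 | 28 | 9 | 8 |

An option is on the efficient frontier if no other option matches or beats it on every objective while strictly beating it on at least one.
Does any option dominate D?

Yes

C vs D: lease 264≤270, floor area 28≥28, dock doors 21≥9, highway distance 5≤8 — C is at least as good on every objective and strictly better on at least one, so C dominates D.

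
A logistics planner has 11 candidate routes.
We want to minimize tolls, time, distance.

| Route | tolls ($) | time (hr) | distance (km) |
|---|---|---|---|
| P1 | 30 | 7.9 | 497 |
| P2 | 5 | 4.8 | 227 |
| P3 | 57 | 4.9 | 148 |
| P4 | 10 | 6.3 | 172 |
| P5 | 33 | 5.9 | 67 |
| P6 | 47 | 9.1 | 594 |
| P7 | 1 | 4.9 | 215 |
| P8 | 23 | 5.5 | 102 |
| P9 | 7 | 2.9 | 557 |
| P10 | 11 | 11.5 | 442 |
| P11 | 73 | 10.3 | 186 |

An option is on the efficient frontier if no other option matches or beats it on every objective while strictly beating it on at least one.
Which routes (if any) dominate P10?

P2: tolls 5≤11, time 4.8≤11.5, distance 227≤442 — dominates P10.
P4: tolls 10≤11, time 6.3≤11.5, distance 172≤442 — dominates P10.
P7: tolls 1≤11, time 4.9≤11.5, distance 215≤442 — dominates P10.
Others (P1, P3, P5, P6, P8, P9, P11) are each worse than P10 on at least one objective.

P2, P4, P7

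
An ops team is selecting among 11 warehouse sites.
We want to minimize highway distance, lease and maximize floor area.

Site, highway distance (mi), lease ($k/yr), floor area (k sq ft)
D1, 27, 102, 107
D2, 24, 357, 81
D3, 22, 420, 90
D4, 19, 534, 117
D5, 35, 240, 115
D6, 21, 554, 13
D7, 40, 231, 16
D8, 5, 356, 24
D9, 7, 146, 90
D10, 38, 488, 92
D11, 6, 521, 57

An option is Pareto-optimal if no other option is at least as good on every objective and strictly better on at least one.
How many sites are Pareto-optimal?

6

D1: not dominated (best lease).
D2: dominated by D9 (highway distance 7≤24, lease 146≤357, floor area 90≥81).
D3: dominated by D9 (highway distance 7≤22, lease 146≤420, floor area 90≥90).
D4: not dominated (best floor area).
D5: not dominated.
D6: dominated by D4 (highway distance 19≤21, lease 534≤554, floor area 117≥13).
D7: dominated by D1 (highway distance 27≤40, lease 102≤231, floor area 107≥16).
D8: not dominated (best highway distance).
D9: not dominated.
D10: dominated by D1 (highway distance 27≤38, lease 102≤488, floor area 107≥92).
D11: not dominated.
Pareto-optimal: D1, D4, D5, D8, D9, D11 → 6.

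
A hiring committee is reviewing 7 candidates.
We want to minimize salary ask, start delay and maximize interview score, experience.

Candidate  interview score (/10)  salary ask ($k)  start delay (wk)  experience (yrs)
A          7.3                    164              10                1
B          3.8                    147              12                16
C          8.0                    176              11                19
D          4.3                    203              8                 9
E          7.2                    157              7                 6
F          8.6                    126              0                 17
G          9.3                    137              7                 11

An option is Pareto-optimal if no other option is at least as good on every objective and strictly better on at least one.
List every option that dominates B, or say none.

F: interview score 8.6≥3.8, salary ask 126≤147, start delay 0≤12, experience 17≥16 — dominates B.
Others (A, C, D, E, G) are each worse than B on at least one objective.

F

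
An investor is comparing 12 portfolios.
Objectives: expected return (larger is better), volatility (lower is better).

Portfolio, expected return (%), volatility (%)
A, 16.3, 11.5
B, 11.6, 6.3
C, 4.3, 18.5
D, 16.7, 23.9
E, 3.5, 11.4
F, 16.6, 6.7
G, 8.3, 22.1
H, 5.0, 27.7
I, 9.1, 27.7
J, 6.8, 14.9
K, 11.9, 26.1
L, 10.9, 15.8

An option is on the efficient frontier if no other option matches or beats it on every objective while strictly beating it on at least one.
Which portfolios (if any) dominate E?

B, F

B: expected return 11.6≥3.5, volatility 6.3≤11.4 — dominates E.
F: expected return 16.6≥3.5, volatility 6.7≤11.4 — dominates E.
Others (A, C, D, G, H, I, J, K, L) are each worse than E on at least one objective.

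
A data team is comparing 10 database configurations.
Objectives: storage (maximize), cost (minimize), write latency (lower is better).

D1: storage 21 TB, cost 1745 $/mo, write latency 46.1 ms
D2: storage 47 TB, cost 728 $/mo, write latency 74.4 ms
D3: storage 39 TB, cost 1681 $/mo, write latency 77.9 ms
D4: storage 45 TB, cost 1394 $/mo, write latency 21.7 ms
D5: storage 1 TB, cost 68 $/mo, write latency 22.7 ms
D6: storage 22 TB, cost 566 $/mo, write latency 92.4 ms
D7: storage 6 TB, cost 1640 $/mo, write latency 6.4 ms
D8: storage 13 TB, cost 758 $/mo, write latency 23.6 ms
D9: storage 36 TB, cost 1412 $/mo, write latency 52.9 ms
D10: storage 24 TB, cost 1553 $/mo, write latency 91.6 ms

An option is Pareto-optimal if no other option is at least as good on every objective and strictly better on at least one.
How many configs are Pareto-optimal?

6

D1: dominated by D4 (storage 45≥21, cost 1394≤1745, write latency 21.7≤46.1).
D2: not dominated (best storage).
D3: dominated by D2 (storage 47≥39, cost 728≤1681, write latency 74.4≤77.9).
D4: not dominated.
D5: not dominated (best cost).
D6: not dominated.
D7: not dominated (best write latency).
D8: not dominated.
D9: dominated by D4 (storage 45≥36, cost 1394≤1412, write latency 21.7≤52.9).
D10: dominated by D2 (storage 47≥24, cost 728≤1553, write latency 74.4≤91.6).
Pareto-optimal: D2, D4, D5, D6, D7, D8 → 6.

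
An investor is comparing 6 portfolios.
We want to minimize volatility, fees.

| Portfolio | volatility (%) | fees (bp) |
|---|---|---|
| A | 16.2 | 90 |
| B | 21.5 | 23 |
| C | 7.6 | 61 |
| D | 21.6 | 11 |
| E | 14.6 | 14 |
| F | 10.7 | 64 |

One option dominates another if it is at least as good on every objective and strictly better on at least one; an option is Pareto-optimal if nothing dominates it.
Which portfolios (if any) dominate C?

none

A: worse on volatility (16.2 vs 7.6).
B: worse on volatility (21.5 vs 7.6).
D: worse on volatility (21.6 vs 7.6).
E: worse on volatility (14.6 vs 7.6).
F: worse on volatility (10.7 vs 7.6).
No option dominates C.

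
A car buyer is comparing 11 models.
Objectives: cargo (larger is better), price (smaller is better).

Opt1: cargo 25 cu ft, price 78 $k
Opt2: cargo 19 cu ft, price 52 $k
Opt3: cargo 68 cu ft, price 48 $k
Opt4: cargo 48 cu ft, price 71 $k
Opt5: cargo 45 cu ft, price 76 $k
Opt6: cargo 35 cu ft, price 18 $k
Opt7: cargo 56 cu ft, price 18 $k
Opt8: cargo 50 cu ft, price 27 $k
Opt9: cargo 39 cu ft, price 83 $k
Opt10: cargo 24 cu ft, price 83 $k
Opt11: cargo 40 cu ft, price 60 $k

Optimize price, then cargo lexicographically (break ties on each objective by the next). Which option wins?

First minimize price: best is 18, kept {Opt6, Opt7}.
Then maximize cargo: best is 56, kept {Opt7}.

Opt7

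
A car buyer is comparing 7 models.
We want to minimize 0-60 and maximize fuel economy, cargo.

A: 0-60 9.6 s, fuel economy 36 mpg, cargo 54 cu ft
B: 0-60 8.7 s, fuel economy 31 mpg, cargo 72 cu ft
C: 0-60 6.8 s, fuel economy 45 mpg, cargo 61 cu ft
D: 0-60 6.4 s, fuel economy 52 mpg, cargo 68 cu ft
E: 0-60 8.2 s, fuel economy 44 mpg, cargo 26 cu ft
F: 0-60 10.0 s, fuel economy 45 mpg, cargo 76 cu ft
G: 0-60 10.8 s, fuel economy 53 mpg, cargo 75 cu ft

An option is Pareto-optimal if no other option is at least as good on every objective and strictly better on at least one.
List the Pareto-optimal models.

A: dominated by C (0-60 6.8≤9.6, fuel economy 45≥36, cargo 61≥54).
B: not dominated.
C: dominated by D (0-60 6.4≤6.8, fuel economy 52≥45, cargo 68≥61).
D: not dominated (best 0-60).
E: dominated by C (0-60 6.8≤8.2, fuel economy 45≥44, cargo 61≥26).
F: not dominated (best cargo).
G: not dominated (best fuel economy).

B, D, F, G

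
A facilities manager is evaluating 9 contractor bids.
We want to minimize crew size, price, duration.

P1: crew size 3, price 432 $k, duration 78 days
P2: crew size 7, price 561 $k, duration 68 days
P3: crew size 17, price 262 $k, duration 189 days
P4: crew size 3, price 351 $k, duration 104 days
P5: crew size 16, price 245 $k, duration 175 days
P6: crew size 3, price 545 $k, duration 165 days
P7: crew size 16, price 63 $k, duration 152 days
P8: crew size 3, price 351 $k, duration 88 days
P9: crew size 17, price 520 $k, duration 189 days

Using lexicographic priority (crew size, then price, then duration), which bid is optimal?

First minimize crew size: best is 3, kept {P1, P4, P6, P8}.
Then minimize price: best is 351, kept {P4, P8}.
Then minimize duration: best is 88, kept {P8}.

P8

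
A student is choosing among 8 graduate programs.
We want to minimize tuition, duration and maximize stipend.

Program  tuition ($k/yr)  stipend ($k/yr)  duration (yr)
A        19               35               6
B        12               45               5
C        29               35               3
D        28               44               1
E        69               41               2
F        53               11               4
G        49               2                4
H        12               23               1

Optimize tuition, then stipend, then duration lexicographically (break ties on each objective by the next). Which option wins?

B

First minimize tuition: best is 12, kept {B, H}.
Then maximize stipend: best is 45, kept {B}.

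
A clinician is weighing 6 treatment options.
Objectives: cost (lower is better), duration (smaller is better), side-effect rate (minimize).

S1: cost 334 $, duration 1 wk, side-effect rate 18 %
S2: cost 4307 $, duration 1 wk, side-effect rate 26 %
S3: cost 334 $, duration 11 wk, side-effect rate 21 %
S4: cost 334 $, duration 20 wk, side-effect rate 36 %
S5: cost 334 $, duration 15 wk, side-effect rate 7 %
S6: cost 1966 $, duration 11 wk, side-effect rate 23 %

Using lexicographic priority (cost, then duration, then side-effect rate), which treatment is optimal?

S1

First minimize cost: best is 334, kept {S1, S3, S4, S5}.
Then minimize duration: best is 1, kept {S1}.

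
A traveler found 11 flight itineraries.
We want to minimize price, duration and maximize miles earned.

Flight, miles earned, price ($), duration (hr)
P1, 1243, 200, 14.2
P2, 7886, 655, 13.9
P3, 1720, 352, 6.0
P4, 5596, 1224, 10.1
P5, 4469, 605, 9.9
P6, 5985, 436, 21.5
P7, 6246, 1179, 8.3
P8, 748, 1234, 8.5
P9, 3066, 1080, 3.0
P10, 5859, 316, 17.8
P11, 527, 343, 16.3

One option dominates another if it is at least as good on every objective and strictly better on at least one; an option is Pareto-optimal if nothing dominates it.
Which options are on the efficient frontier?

P1, P2, P3, P5, P6, P7, P9, P10

P1: not dominated (best price).
P2: not dominated (best miles earned).
P3: not dominated.
P4: dominated by P7 (miles earned 6246≥5596, price 1179≤1224, duration 8.3≤10.1).
P5: not dominated.
P6: not dominated.
P7: not dominated.
P8: dominated by P3 (miles earned 1720≥748, price 352≤1234, duration 6.0≤8.5).
P9: not dominated (best duration).
P10: not dominated.
P11: dominated by P1 (miles earned 1243≥527, price 200≤343, duration 14.2≤16.3).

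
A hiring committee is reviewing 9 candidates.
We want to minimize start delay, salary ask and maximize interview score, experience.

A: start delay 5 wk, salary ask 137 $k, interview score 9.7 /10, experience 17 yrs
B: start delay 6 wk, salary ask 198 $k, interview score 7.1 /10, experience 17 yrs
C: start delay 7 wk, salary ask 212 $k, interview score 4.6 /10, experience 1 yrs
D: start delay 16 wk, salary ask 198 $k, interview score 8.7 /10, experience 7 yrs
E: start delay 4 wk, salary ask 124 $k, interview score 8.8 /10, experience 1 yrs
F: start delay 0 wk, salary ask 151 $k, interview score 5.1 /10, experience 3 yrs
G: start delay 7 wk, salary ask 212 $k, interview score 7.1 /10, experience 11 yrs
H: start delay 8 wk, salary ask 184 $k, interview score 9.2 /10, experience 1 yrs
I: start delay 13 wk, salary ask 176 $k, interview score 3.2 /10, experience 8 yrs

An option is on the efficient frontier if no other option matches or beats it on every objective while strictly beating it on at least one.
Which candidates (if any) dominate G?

A, B

A: start delay 5≤7, salary ask 137≤212, interview score 9.7≥7.1, experience 17≥11 — dominates G.
B: start delay 6≤7, salary ask 198≤212, interview score 7.1≥7.1, experience 17≥11 — dominates G.
Others (C, D, E, F, H, I) are each worse than G on at least one objective.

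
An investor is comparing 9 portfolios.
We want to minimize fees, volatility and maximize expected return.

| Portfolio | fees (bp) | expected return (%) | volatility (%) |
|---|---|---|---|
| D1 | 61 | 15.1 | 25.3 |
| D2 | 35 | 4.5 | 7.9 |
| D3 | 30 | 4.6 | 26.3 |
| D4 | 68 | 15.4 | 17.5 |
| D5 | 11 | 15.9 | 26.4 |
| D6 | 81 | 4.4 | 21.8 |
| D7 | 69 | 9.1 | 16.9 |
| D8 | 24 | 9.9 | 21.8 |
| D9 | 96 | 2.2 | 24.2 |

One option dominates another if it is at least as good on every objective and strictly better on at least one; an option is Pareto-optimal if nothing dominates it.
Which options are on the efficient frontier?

D1, D2, D4, D5, D7, D8

D1: not dominated.
D2: not dominated (best volatility).
D3: dominated by D8 (fees 24≤30, expected return 9.9≥4.6, volatility 21.8≤26.3).
D4: not dominated.
D5: not dominated (best fees).
D6: dominated by D2 (fees 35≤81, expected return 4.5≥4.4, volatility 7.9≤21.8).
D7: not dominated.
D8: not dominated.
D9: dominated by D2 (fees 35≤96, expected return 4.5≥2.2, volatility 7.9≤24.2).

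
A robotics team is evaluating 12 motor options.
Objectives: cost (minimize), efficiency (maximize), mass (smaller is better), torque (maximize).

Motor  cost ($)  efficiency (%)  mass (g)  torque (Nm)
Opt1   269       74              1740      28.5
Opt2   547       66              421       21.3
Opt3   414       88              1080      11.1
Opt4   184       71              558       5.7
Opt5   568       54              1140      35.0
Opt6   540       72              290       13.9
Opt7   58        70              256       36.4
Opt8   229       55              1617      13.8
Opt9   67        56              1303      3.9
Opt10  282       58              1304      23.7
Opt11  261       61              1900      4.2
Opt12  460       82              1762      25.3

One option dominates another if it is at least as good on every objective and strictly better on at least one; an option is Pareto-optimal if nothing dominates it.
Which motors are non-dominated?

Opt1, Opt3, Opt4, Opt6, Opt7, Opt12

Opt1: not dominated.
Opt2: dominated by Opt7 (cost 58≤547, efficiency 70≥66, mass 256≤421, torque 36.4≥21.3).
Opt3: not dominated (best efficiency).
Opt4: not dominated.
Opt5: dominated by Opt7 (cost 58≤568, efficiency 70≥54, mass 256≤1140, torque 36.4≥35.0).
Opt6: not dominated.
Opt7: not dominated (best cost).
Opt8: dominated by Opt7 (cost 58≤229, efficiency 70≥55, mass 256≤1617, torque 36.4≥13.8).
Opt9: dominated by Opt7 (cost 58≤67, efficiency 70≥56, mass 256≤1303, torque 36.4≥3.9).
Opt10: dominated by Opt7 (cost 58≤282, efficiency 70≥58, mass 256≤1304, torque 36.4≥23.7).
Opt11: dominated by Opt4 (cost 184≤261, efficiency 71≥61, mass 558≤1900, torque 5.7≥4.2).
Opt12: not dominated.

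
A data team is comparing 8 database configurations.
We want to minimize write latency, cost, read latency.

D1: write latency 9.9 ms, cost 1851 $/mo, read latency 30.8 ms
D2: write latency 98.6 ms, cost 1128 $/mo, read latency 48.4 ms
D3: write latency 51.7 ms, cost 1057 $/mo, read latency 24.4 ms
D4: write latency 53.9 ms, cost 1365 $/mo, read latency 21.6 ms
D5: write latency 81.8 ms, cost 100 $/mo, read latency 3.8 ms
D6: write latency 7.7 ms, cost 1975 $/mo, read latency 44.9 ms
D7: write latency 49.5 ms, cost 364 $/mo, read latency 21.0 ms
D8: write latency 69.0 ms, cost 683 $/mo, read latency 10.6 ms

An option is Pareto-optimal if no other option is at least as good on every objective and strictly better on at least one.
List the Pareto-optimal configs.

D1, D5, D6, D7, D8

D1: not dominated.
D2: dominated by D3 (write latency 51.7≤98.6, cost 1057≤1128, read latency 24.4≤48.4).
D3: dominated by D7 (write latency 49.5≤51.7, cost 364≤1057, read latency 21.0≤24.4).
D4: dominated by D7 (write latency 49.5≤53.9, cost 364≤1365, read latency 21.0≤21.6).
D5: not dominated (best cost).
D6: not dominated (best write latency).
D7: not dominated.
D8: not dominated.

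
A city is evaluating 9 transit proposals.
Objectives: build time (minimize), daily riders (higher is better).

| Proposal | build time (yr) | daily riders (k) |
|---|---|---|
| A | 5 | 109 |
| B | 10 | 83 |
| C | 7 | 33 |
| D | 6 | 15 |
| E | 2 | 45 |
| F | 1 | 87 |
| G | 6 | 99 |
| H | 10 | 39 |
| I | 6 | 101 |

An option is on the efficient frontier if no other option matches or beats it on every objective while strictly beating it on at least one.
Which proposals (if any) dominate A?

none

B: worse on build time (10 vs 5).
C: worse on build time (7 vs 5).
D: worse on build time (6 vs 5).
E: worse on daily riders (45 vs 109).
F: worse on daily riders (87 vs 109).
G: worse on build time (6 vs 5).
H: worse on build time (10 vs 5).
I: worse on build time (6 vs 5).
No option dominates A.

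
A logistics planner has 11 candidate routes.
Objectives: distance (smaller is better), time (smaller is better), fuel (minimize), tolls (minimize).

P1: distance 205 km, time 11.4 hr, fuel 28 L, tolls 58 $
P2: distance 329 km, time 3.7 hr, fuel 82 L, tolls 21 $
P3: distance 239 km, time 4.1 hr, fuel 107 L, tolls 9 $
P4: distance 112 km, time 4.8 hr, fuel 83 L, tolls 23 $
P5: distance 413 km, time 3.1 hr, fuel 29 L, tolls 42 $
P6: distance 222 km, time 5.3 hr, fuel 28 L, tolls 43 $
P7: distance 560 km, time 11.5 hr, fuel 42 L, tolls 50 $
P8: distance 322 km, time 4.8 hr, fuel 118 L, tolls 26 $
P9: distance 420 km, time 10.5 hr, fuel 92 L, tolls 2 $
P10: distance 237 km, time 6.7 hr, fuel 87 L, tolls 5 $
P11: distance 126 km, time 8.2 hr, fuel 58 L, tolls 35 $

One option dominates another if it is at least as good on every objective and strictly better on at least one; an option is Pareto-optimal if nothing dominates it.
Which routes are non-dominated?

P1: not dominated.
P2: not dominated.
P3: not dominated.
P4: not dominated (best distance).
P5: not dominated (best time).
P6: not dominated.
P7: dominated by P5 (distance 413≤560, time 3.1≤11.5, fuel 29≤42, tolls 42≤50).
P8: dominated by P3 (distance 239≤322, time 4.1≤4.8, fuel 107≤118, tolls 9≤26).
P9: not dominated (best tolls).
P10: not dominated.
P11: not dominated.

P1, P2, P3, P4, P5, P6, P9, P10, P11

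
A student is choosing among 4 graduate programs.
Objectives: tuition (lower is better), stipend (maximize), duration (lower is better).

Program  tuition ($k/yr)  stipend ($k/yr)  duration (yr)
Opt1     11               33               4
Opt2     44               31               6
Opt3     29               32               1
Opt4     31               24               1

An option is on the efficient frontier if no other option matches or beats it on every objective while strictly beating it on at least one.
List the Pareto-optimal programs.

Opt1, Opt3

Opt1: not dominated (best tuition).
Opt2: dominated by Opt1 (tuition 11≤44, stipend 33≥31, duration 4≤6).
Opt3: not dominated.
Opt4: dominated by Opt3 (tuition 29≤31, stipend 32≥24, duration 1≤1).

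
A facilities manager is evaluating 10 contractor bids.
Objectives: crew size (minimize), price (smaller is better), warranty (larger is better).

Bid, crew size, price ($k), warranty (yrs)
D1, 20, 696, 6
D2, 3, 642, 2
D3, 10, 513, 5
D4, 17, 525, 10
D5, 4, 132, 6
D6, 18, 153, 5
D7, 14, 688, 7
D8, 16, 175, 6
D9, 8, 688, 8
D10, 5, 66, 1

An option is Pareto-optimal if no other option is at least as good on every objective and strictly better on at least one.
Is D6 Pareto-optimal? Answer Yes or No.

D5 vs D6: crew size 4≤18, price 132≤153, warranty 6≥5 — D5 is at least as good on every objective and strictly better on at least one, so D5 dominates D6.

No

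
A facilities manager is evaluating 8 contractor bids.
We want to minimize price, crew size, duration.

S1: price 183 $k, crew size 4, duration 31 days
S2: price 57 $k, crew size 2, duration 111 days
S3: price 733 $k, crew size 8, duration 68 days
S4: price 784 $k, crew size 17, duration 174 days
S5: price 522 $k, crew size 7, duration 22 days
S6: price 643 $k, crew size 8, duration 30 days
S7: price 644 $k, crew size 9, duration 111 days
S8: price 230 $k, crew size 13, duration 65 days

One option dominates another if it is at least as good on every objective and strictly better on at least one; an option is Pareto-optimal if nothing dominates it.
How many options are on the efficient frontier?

S1: not dominated.
S2: not dominated (best price).
S3: dominated by S1 (price 183≤733, crew size 4≤8, duration 31≤68).
S4: dominated by S1 (price 183≤784, crew size 4≤17, duration 31≤174).
S5: not dominated (best duration).
S6: dominated by S5 (price 522≤643, crew size 7≤8, duration 22≤30).
S7: dominated by S1 (price 183≤644, crew size 4≤9, duration 31≤111).
S8: dominated by S1 (price 183≤230, crew size 4≤13, duration 31≤65).
Pareto-optimal: S1, S2, S5 → 3.

3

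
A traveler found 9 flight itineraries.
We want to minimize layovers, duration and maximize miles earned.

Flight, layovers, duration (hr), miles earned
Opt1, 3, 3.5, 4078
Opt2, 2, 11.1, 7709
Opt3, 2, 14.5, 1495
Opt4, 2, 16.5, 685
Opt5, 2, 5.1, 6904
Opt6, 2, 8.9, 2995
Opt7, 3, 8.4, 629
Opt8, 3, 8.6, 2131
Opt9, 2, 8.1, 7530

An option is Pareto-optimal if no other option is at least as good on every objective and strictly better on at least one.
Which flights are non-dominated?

Opt1: not dominated (best duration).
Opt2: not dominated (best miles earned).
Opt3: dominated by Opt2 (layovers 2≤2, duration 11.1≤14.5, miles earned 7709≥1495).
Opt4: dominated by Opt2 (layovers 2≤2, duration 11.1≤16.5, miles earned 7709≥685).
Opt5: not dominated.
Opt6: dominated by Opt5 (layovers 2≤2, duration 5.1≤8.9, miles earned 6904≥2995).
Opt7: dominated by Opt1 (layovers 3≤3, duration 3.5≤8.4, miles earned 4078≥629).
Opt8: dominated by Opt1 (layovers 3≤3, duration 3.5≤8.6, miles earned 4078≥2131).
Opt9: not dominated.

Opt1, Opt2, Opt5, Opt9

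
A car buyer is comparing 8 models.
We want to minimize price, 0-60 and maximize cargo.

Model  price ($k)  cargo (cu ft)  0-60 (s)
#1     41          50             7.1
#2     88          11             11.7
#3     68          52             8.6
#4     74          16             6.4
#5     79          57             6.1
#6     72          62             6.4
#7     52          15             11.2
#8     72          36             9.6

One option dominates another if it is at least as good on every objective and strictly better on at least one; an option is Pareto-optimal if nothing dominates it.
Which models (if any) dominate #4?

#6: price 72≤74, cargo 62≥16, 0-60 6.4≤6.4 — dominates #4.
Others (#1, #2, #3, #5, #7, #8) are each worse than #4 on at least one objective.

#6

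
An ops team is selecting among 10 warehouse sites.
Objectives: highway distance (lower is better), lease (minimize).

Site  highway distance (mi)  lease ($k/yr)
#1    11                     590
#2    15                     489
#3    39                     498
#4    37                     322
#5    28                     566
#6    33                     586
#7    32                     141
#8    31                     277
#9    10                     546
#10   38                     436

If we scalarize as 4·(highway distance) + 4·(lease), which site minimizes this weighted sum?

#1: 4·11 + 4·590 = 2404
#2: 4·15 + 4·489 = 2016
#3: 4·39 + 4·498 = 2148
#4: 4·37 + 4·322 = 1436
#5: 4·28 + 4·566 = 2376
#6: 4·33 + 4·586 = 2476
#7: 4·32 + 4·141 = 692
#8: 4·31 + 4·277 = 1232
#9: 4·10 + 4·546 = 2224
#10: 4·38 + 4·436 = 1896
Lowest: #7 at 692.

#7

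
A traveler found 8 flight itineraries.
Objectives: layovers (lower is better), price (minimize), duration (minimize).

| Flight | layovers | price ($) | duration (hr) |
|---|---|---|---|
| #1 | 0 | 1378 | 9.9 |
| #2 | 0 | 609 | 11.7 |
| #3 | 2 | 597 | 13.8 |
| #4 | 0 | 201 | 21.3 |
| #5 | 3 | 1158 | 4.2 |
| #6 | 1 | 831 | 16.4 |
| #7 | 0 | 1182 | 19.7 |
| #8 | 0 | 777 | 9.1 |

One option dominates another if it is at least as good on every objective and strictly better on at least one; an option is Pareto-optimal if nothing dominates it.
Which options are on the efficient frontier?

#1: dominated by #8 (layovers 0≤0, price 777≤1378, duration 9.1≤9.9).
#2: not dominated.
#3: not dominated.
#4: not dominated (best price).
#5: not dominated (best duration).
#6: dominated by #2 (layovers 0≤1, price 609≤831, duration 11.7≤16.4).
#7: dominated by #2 (layovers 0≤0, price 609≤1182, duration 11.7≤19.7).
#8: not dominated.

#2, #3, #4, #5, #8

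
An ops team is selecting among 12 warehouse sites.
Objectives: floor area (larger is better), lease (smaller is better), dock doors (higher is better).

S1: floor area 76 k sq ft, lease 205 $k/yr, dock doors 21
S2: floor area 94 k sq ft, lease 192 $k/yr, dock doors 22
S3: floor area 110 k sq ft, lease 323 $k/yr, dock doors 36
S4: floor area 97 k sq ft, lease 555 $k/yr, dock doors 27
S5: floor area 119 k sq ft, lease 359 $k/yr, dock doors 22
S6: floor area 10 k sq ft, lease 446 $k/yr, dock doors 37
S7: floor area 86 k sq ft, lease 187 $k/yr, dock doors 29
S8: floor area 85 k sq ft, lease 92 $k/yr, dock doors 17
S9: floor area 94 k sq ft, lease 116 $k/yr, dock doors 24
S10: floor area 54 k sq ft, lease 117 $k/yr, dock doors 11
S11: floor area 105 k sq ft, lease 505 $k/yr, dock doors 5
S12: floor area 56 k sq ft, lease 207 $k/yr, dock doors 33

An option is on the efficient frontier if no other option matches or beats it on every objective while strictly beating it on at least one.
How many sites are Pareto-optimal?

S1: dominated by S2 (floor area 94≥76, lease 192≤205, dock doors 22≥21).
S2: dominated by S9 (floor area 94≥94, lease 116≤192, dock doors 24≥22).
S3: not dominated.
S4: dominated by S3 (floor area 110≥97, lease 323≤555, dock doors 36≥27).
S5: not dominated (best floor area).
S6: not dominated (best dock doors).
S7: not dominated.
S8: not dominated (best lease).
S9: not dominated.
S10: dominated by S8 (floor area 85≥54, lease 92≤117, dock doors 17≥11).
S11: dominated by S3 (floor area 110≥105, lease 323≤505, dock doors 36≥5).
S12: not dominated.
Pareto-optimal: S3, S5, S6, S7, S8, S9, S12 → 7.

7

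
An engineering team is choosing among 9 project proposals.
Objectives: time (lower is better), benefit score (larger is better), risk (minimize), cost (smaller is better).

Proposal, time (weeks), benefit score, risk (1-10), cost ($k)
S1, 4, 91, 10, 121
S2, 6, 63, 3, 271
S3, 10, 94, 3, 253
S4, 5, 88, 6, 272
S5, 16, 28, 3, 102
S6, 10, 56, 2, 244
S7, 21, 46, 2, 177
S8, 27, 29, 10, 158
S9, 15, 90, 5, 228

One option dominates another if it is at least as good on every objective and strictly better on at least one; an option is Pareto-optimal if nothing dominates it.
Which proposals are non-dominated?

S1: not dominated (best time).
S2: not dominated.
S3: not dominated (best benefit score).
S4: not dominated.
S5: not dominated (best cost).
S6: not dominated.
S7: not dominated.
S8: dominated by S1 (time 4≤27, benefit score 91≥29, risk 10≤10, cost 121≤158).
S9: not dominated.

S1, S2, S3, S4, S5, S6, S7, S9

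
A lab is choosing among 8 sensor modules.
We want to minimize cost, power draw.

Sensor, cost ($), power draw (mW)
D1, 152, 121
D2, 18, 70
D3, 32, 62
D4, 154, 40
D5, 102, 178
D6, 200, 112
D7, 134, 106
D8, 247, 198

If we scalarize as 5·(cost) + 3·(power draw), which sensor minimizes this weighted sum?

D1: 5·152 + 3·121 = 1123
D2: 5·18 + 3·70 = 300
D3: 5·32 + 3·62 = 346
D4: 5·154 + 3·40 = 890
D5: 5·102 + 3·178 = 1044
D6: 5·200 + 3·112 = 1336
D7: 5·134 + 3·106 = 988
D8: 5·247 + 3·198 = 1829
Lowest: D2 at 300.

D2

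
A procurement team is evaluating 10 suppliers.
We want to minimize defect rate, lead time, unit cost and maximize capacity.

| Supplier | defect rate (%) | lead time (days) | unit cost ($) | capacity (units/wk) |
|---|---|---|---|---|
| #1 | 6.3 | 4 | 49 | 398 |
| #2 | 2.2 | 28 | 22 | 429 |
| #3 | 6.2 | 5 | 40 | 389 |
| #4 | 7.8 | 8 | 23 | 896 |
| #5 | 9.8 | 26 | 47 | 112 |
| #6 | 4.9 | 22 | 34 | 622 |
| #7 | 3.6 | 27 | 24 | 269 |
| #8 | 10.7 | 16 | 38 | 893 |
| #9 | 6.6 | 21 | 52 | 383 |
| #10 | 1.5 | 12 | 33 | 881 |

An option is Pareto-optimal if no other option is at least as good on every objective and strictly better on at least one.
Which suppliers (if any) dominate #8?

#4

#4: defect rate 7.8≤10.7, lead time 8≤16, unit cost 23≤38, capacity 896≥893 — dominates #8.
Others (#1, #2, #3, #5, #6, #7, #9, #10) are each worse than #8 on at least one objective.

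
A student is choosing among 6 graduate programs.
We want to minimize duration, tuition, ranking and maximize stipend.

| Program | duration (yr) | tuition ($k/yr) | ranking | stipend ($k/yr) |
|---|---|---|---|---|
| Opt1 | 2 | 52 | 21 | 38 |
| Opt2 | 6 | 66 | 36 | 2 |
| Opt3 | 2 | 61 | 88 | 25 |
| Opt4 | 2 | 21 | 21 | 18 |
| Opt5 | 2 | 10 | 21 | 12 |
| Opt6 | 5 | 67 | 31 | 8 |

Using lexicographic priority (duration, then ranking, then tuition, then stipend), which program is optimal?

First minimize duration: best is 2, kept {Opt1, Opt3, Opt4, Opt5}.
Then minimize ranking: best is 21, kept {Opt1, Opt4, Opt5}.
Then minimize tuition: best is 10, kept {Opt5}.

Opt5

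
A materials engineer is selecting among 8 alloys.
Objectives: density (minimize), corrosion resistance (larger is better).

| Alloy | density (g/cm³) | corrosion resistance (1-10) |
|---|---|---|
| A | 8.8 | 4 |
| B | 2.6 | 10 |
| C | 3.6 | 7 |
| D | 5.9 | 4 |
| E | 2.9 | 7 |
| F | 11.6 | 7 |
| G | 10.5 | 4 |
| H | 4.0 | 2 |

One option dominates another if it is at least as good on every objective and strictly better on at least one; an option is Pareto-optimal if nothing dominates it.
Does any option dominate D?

B vs D: density 2.6≤5.9, corrosion resistance 10≥4 — B is at least as good on every objective and strictly better on at least one, so B dominates D.

Yes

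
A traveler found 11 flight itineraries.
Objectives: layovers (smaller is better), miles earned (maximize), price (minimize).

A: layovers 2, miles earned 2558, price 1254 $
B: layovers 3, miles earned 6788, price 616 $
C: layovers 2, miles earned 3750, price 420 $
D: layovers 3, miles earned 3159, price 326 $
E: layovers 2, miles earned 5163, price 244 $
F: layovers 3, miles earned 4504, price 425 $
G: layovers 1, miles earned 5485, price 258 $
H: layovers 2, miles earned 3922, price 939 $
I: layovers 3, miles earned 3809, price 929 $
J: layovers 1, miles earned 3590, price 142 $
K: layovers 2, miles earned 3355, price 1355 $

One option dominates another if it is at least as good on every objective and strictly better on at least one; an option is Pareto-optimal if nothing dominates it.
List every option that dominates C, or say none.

E, G

E: layovers 2≤2, miles earned 5163≥3750, price 244≤420 — dominates C.
G: layovers 1≤2, miles earned 5485≥3750, price 258≤420 — dominates C.
Others (A, B, D, F, H, I, J, K) are each worse than C on at least one objective.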